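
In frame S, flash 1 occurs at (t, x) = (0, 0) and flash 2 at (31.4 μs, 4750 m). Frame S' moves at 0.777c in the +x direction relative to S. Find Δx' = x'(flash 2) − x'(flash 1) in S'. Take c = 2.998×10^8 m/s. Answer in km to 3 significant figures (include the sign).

Δx' ≈ -4.07 km

γ = 1/√(1 − 0.777²) = 1.5886
Δx' = γ(Δx − vΔt) = 1.5886 × (4750 m − 0.777×(2.998×10^8 m/s)×31.4×10^-6 s)
= 1.5886 × (-2564.5 m) = -4.07 km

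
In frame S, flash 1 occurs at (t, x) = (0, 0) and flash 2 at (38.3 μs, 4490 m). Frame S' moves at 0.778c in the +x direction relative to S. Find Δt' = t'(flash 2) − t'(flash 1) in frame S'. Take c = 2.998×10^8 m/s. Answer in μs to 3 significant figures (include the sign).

γ = 1/√(1 − 0.778²) = 1.5917
Δt' = γ(Δt − vΔx/c²) = 1.5917 × (38.3 μs − 0.778×4490 m / (2.998×10^8 m/s))
= 1.5917 × (26.648 μs) = 42.4 μs

Δt' ≈ 42.4 μs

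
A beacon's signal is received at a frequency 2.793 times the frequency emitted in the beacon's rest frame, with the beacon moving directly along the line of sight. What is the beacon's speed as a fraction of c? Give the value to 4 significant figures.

f_obs/f_src = √((1+β)/(1−β)) = 2.793  ⇒  (1+β)/(1−β) = 7.80085
β = |1 − D²|/(1 + D²) = |1 − 7.80085|/(1 + 7.80085) = 0.7727

β ≈ 0.7727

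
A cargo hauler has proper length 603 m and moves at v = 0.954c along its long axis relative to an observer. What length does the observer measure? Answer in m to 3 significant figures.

γ = 1/√(1 − 0.954²) = 3.3355
Length contraction: L = L₀/γ = 603/3.3355 = 181 m

L ≈ 181 m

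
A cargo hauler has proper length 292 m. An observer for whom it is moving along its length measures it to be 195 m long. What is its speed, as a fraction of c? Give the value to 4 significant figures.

β ≈ 0.7443

γ = L₀/L = 292/195 = 1.49744
β = √(1 − 1/γ²) = 0.7443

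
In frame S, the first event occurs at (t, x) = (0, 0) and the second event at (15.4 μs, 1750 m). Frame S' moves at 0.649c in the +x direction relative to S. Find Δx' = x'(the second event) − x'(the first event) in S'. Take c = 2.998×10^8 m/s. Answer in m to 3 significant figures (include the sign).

γ = 1/√(1 − 0.649²) = 1.3144
Δx' = γ(Δx − vΔt) = 1.3144 × (1750 m − 0.649×(2.998×10^8 m/s)×15.4×10^-6 s)
= 1.3144 × (-1246.4 m) = -1640 m

Δx' ≈ -1640 m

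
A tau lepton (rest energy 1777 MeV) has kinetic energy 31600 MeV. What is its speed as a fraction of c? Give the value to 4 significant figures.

β ≈ 0.9986

γ = 1 + K/(m₀c²) = 1 + 31600/1777 = 18.7828
β = √(1 − 1/γ²) = 0.9986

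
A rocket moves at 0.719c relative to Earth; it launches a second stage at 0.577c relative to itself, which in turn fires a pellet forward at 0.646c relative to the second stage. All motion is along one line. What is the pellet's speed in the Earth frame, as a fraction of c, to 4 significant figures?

u ≈ 0.9813c

Compose boost 2: (0.577 + 0.719)/(1 + 0.577×0.719) = 1.296/1.41486 = 0.915990
Compose boost 3: (0.646 + 0.915990)/(1 + 0.646×0.915990) = 1.56199/1.59173 = 0.9813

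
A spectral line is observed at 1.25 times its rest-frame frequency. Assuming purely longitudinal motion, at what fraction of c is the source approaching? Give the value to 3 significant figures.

β ≈ 0.220

f_obs/f_src = √((1+β)/(1−β)) = 1.25  ⇒  (1+β)/(1−β) = 1.5625
β = |1 − D²|/(1 + D²) = |1 − 1.5625|/(1 + 1.5625) = 0.220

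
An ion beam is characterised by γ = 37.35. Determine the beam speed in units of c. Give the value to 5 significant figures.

β = √(1 − 1/γ²) = √(1 − 1/37.35²) = √(0.9992832) = 0.99964

β ≈ 0.99964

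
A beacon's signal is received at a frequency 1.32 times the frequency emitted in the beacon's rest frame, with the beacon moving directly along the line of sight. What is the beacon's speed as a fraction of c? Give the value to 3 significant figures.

f_obs/f_src = √((1+β)/(1−β)) = 1.32  ⇒  (1+β)/(1−β) = 1.7424
β = |1 − D²|/(1 + D²) = |1 − 1.7424|/(1 + 1.7424) = 0.271

β ≈ 0.271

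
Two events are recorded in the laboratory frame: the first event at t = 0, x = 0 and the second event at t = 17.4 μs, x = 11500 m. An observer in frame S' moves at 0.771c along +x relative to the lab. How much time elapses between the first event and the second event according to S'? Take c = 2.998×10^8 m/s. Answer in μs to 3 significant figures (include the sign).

Δt' ≈ -19.1 μs

γ = 1/√(1 − 0.771²) = 1.5703
Δt' = γ(Δt − vΔx/c²) = 1.5703 × (17.4 μs − 0.771×11500 m / (2.998×10^8 m/s))
= 1.5703 × (-12.175 μs) = -19.1 μs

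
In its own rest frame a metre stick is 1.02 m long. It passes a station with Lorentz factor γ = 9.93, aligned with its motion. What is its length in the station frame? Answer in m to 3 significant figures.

γ = 9.93 (given)
Length contraction: L = L₀/γ = 1.02/9.93 = 0.103 m

L ≈ 0.103 m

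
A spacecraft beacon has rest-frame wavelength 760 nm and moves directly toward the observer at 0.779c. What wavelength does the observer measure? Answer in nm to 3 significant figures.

λ_obs ≈ 268 nm

Relativistic Doppler: λ_obs = λ_src √((1−β)/(1+β))
= 760 × √(0.22100/1.7790) = 760 × 0.35246 = 268 nm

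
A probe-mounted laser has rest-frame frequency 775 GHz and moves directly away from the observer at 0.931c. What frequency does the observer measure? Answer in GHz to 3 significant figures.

Relativistic Doppler: f_obs = f_src √((1−β)/(1+β))
= 775 × √(0.069000/1.9310) = 775 × 0.18903 = 146 GHz

f_obs ≈ 146 GHz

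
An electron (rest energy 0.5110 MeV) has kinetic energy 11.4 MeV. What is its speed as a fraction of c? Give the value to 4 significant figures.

β ≈ 0.9991

γ = 1 + K/(m₀c²) = 1 + 11.4/0.5110 = 23.3092
β = √(1 − 1/γ²) = 0.9991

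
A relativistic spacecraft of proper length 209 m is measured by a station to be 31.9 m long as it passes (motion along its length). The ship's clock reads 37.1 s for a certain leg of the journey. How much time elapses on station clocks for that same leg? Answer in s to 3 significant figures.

Length contraction ⇒ γ = L₀/L = 209/31.9 = 6.5517
Time dilation: Δt = γτ₀ = 6.5517 × 37.1 s = 243 s

Δt ≈ 243 s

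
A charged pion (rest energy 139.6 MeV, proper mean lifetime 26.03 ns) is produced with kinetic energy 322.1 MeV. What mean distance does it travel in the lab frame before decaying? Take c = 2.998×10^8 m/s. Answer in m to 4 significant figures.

γ = 1 + K/(m₀c²) = 1 + 322.1/139.6 = 3.30731
β = √(1 − 1/γ²) = 0.953194
Dilated lifetime: γτ₀ = 3.30731 × 26.03 ns = 86.0892 ns
d = βc·γτ₀ = 0.953194 × (2.998×10^8 m/s) × 8.60892×10^-8 s = 24.60 m

d ≈ 24.60 m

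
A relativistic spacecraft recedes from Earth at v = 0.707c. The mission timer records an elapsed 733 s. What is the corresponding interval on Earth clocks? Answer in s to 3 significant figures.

γ = 1/√(1 − 0.707²) = 1.4140
Time dilation: Δt = γτ₀ = 1.4140 × 733 s = 1040 s

Δt ≈ 1040 s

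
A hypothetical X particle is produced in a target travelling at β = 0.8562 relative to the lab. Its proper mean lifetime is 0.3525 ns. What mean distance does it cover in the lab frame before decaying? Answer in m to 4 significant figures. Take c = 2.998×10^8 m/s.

γ = 1/√(1 − 0.8562²) = 1.93557
Dilated lifetime: Δt = γτ₀ = 1.93557 × 0.3525 ns = 0.682287 ns
d = vΔt = 0.8562c × 0.682287 ns = 2.56689×10^8 m/s × 6.82287×10^-10 s = 0.1751 m

d ≈ 0.1751 m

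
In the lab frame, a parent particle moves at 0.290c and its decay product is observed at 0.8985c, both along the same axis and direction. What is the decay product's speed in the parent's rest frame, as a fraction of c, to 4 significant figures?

u' ≈ 0.8229c

Inverse velocity addition: u' = (u − v)/(1 − uv/c²)
= (0.8985 − 0.290)/(1 − 0.8985×0.290) = 0.6085/0.739435 = 0.8229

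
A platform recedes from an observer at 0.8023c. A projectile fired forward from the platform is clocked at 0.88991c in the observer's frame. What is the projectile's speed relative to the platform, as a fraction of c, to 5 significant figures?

u' ≈ 0.30630c

Inverse velocity addition: u' = (u − v)/(1 − uv/c²)
= (0.88991 − 0.8023)/(1 − 0.88991×0.8023) = 0.087610/0.2860252 = 0.30630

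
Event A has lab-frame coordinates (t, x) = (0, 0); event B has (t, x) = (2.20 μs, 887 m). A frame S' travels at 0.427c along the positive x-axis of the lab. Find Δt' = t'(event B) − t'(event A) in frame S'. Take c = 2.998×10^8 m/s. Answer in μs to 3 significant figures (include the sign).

γ = 1/√(1 − 0.427²) = 1.1059
Δt' = γ(Δt − vΔx/c²) = 1.1059 × (2.20 μs − 0.427×887 m / (2.998×10^8 m/s))
= 1.1059 × (0.93666 μs) = 1.04 μs

Δt' ≈ 1.04 μs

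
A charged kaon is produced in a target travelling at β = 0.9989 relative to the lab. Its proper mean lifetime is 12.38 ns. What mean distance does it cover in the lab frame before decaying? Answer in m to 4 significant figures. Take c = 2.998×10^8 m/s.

d ≈ 79.06 m

γ = 1/√(1 − 0.9989²) = 21.3259
Dilated lifetime: Δt = γτ₀ = 21.3259 × 12.38 ns = 264.015 ns
d = vΔt = 0.9989c × 264.015 ns = 2.99470×10^8 m/s × 2.64015×10^-7 s = 79.06 m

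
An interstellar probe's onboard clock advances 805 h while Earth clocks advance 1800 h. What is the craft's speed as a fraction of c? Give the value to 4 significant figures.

β ≈ 0.8944

γ = Δt/τ₀ = 1800/805 = 2.23602
β = √(1 − 1/γ²) = √(1 − 1/2.23602²) = 0.8944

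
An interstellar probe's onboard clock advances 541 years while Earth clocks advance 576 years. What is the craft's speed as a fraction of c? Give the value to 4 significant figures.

γ = Δt/τ₀ = 576/541 = 1.06470
β = √(1 − 1/γ²) = √(1 − 1/1.06470²) = 0.3433

β ≈ 0.3433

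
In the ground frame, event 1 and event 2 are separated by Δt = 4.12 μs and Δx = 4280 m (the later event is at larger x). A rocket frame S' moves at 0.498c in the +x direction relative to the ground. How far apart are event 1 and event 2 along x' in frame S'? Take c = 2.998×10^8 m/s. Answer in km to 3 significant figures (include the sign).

γ = 1/√(1 − 0.498²) = 1.1532
Δx' = γ(Δx − vΔt) = 1.1532 × (4280 m − 0.498×(2.998×10^8 m/s)×4.12×10^-6 s)
= 1.1532 × (3664.9 m) = 4.23 km

Δx' ≈ 4.23 km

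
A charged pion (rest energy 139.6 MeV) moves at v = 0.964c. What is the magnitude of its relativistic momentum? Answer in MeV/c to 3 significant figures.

p ≈ 506 MeV/c

γ = 1/√(1 − 0.964²) = 3.7608
p = γβm₀c = 3.7608 × 0.964 × 139.6 MeV/c = 506 MeV/c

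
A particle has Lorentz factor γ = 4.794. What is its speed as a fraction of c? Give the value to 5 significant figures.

β ≈ 0.97800

β = √(1 − 1/γ²) = √(1 − 1/4.794²) = √(0.9564885) = 0.97800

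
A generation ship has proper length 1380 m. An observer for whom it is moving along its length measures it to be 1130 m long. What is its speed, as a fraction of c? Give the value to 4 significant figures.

γ = L₀/L = 1380/1130 = 1.22124
β = √(1 − 1/γ²) = 0.5740

β ≈ 0.5740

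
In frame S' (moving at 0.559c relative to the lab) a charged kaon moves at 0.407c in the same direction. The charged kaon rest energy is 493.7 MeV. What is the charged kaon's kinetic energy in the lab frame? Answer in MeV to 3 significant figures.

K ≈ 306 MeV

u_lab = (0.407 + 0.559)/(1 + 0.407×0.559) = 0.786957
γ = 1/√(1 − 0.786957²) = 1.6207
K = (γ − 1)m₀c² = (1.6207 − 1) × 493.7 = 0.62073 × 493.7 = 306 MeV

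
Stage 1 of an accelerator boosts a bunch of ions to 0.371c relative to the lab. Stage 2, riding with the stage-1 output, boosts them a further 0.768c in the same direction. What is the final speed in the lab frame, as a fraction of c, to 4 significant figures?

Compose boost 2: (0.768 + 0.371)/(1 + 0.768×0.371) = 1.139/1.28493 = 0.8864

u ≈ 0.8864c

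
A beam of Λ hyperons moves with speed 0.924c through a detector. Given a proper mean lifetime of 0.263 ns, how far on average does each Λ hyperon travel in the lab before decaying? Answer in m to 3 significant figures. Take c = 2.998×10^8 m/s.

d ≈ 0.191 m

γ = 1/√(1 − 0.924²) = 2.6151
Dilated lifetime: Δt = γτ₀ = 2.6151 × 0.263 ns = 0.68778 ns
d = vΔt = 0.924c × 0.68778 ns = 2.7702×10^8 m/s × 6.8778×10^-10 s = 0.191 m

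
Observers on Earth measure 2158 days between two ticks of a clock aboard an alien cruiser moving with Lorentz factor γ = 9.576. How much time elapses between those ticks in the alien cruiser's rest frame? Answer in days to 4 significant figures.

τ₀ ≈ 225.4 days

γ = 9.576 (given)
Proper time: τ₀ = Δt/γ = 2158/9.576 = 225.4 days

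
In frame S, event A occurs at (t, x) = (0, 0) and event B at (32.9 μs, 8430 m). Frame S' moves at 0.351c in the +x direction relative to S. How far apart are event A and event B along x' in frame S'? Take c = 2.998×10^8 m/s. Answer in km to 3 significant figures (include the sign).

γ = 1/√(1 − 0.351²) = 1.0679
Δx' = γ(Δx − vΔt) = 1.0679 × (8430 m − 0.351×(2.998×10^8 m/s)×32.9×10^-6 s)
= 1.0679 × (4967.9 m) = 5.31 km

Δx' ≈ 5.31 km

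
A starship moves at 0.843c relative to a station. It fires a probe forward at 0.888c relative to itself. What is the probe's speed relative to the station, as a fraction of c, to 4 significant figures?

Relativistic velocity addition: u = (u' + v)/(1 + u'v/c²)
= (0.888 + 0.843)/(1 + 0.888×0.843) = 1.731/1.74858 = 0.9899

u ≈ 0.9899c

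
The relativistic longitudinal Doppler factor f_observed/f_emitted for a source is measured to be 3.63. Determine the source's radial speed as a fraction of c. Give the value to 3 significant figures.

β ≈ 0.859

f_obs/f_src = √((1+β)/(1−β)) = 3.63  ⇒  (1+β)/(1−β) = 13.177
β = |1 − D²|/(1 + D²) = |1 − 13.177|/(1 + 13.177) = 0.859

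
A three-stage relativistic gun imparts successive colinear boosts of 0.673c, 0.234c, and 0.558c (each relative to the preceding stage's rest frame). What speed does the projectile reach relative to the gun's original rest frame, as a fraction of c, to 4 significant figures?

u ≈ 0.9334c

Compose boost 2: (0.234 + 0.673)/(1 + 0.234×0.673) = 0.9070/1.15748 = 0.783597
Compose boost 3: (0.558 + 0.783597)/(1 + 0.558×0.783597) = 1.34160/1.43725 = 0.9334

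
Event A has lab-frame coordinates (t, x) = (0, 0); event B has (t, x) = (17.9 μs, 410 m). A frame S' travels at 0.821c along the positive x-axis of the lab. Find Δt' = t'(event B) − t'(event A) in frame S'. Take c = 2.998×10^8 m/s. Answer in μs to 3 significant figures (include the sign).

Δt' ≈ 29.4 μs

γ = 1/√(1 − 0.821²) = 1.7515
Δt' = γ(Δt − vΔx/c²) = 1.7515 × (17.9 μs − 0.821×410 m / (2.998×10^8 m/s))
= 1.7515 × (16.777 μs) = 29.4 μs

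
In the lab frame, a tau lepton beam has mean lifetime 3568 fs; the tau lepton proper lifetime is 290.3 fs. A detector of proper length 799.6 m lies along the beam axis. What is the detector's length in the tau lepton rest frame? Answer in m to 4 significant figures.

L ≈ 65.06 m

Time dilation ⇒ γ = Δt/τ₀ = 3568/290.3 = 12.2907
Length contraction: L = L₀/γ = 799.6/12.2907 = 65.06 m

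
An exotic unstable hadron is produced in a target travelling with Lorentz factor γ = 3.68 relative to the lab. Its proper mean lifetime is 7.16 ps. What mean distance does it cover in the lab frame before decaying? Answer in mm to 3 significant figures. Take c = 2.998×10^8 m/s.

d ≈ 7.60 mm

β = √(1 − 1/γ²) = √(1 − 1/3.68²) = 0.96237
Dilated lifetime: Δt = γτ₀ = 3.68 × 7.16 ps = 26.349 ps
d = vΔt = 0.96237c × 26.349 ps = 2.8852×10^8 m/s × 2.6349×10^-11 s = 7.60 mm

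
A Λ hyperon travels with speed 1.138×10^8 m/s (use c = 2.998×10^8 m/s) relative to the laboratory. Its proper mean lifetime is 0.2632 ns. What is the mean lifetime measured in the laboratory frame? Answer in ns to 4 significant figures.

Δt ≈ 0.2845 ns

β = v/c = 1.138×10^8 / 2.998×10^8 = 0.379586
γ = 1/√(1 − 0.379586²) = 1.08090
Time dilation: Δt = γτ₀ = 1.08090 × 0.2632 ns = 0.2845 ns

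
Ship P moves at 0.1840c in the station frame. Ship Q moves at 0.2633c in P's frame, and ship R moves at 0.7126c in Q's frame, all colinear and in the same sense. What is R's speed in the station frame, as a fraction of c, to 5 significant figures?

u ≈ 0.87363c

Compose boost 2: (0.2633 + 0.1840)/(1 + 0.2633×0.1840) = 0.44730/1.048447 = 0.4266309
Compose boost 3: (0.7126 + 0.4266309)/(1 + 0.7126×0.4266309) = 1.139231/1.304017 = 0.87363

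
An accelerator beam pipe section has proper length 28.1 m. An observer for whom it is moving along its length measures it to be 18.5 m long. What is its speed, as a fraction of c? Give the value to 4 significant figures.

β ≈ 0.7527

γ = L₀/L = 28.1/18.5 = 1.51892
β = √(1 − 1/γ²) = 0.7527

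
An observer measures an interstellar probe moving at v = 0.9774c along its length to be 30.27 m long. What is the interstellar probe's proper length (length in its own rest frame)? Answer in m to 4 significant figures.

L₀ ≈ 143.2 m

γ = 1/√(1 − 0.9774²) = 4.73041
L₀ = γL = 4.73041 × 30.27 = 143.2 m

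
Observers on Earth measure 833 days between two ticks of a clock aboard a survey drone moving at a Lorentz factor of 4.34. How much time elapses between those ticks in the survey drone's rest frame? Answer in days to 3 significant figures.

τ₀ ≈ 192 days

γ = 4.34 (given)
Proper time: τ₀ = Δt/γ = 833/4.34 = 192 days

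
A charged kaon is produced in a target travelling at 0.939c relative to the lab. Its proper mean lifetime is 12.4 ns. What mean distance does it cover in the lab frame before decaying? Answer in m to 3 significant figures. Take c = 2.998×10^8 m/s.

γ = 1/√(1 − 0.939²) = 2.9077
Dilated lifetime: Δt = γτ₀ = 2.9077 × 12.4 ns = 36.055 ns
d = vΔt = 0.939c × 36.055 ns = 2.8151×10^8 m/s × 3.6055×10^-8 s = 10.1 m

d ≈ 10.1 m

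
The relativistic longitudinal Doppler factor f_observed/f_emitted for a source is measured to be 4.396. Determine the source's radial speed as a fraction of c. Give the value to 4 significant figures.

β ≈ 0.9016

f_obs/f_src = √((1+β)/(1−β)) = 4.396  ⇒  (1+β)/(1−β) = 19.3248
β = |1 − D²|/(1 + D²) = |1 − 19.3248|/(1 + 19.3248) = 0.9016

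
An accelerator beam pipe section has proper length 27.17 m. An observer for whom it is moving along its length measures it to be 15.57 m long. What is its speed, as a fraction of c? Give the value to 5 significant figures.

β ≈ 0.81951

γ = L₀/L = 27.17/15.57 = 1.745022
β = √(1 − 1/γ²) = 0.81951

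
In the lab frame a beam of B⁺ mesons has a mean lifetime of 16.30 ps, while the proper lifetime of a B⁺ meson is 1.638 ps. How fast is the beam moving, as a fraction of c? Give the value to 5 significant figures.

β ≈ 0.99494

γ = Δt/τ₀ = 16.30/1.638 = 9.951160
β = √(1 − 1/γ²) = √(1 − 1/9.951160²) = 0.99494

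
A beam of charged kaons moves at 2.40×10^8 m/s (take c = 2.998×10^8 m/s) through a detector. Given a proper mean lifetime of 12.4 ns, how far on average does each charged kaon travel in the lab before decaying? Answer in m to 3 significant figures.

d ≈ 4.97 m

β = v/c = 2.40×10^8 / 2.998×10^8 = 0.80053
γ = 1/√(1 − 0.80053²) = 1.6686
Dilated lifetime: Δt = γτ₀ = 1.6686 × 12.4 ns = 20.691 ns
d = vΔt = 0.80053c × 20.691 ns = 2.4000×10^8 m/s × 2.0691×10^-8 s = 4.97 m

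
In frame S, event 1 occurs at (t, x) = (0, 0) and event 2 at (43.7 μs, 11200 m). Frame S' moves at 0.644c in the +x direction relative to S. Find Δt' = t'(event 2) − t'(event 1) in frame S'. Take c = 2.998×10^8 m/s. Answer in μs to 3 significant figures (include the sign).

Δt' ≈ 25.7 μs

γ = 1/√(1 − 0.644²) = 1.3071
Δt' = γ(Δt − vΔx/c²) = 1.3071 × (43.7 μs − 0.644×11200 m / (2.998×10^8 m/s))
= 1.3071 × (19.641 μs) = 25.7 μs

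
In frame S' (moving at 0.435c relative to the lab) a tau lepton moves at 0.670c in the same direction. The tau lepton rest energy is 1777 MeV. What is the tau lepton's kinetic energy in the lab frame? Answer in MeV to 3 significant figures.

u_lab = (0.670 + 0.435)/(1 + 0.670×0.435) = 0.855627
γ = 1/√(1 − 0.855627²) = 1.9320
K = (γ − 1)m₀c² = (1.9320 − 1) × 1777 = 0.93202 × 1777 = 1660 MeV

K ≈ 1660 MeV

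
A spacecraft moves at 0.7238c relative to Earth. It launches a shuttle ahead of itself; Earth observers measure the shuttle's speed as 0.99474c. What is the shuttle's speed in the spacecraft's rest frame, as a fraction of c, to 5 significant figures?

u' ≈ 0.96762c

Inverse velocity addition: u' = (u − v)/(1 − uv/c²)
= (0.99474 − 0.7238)/(1 − 0.99474×0.7238) = 0.27094/0.2800072 = 0.96762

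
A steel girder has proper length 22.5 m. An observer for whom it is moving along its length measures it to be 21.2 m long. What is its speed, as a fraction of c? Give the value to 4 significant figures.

β ≈ 0.3350

γ = L₀/L = 22.5/21.2 = 1.06132
β = √(1 − 1/γ²) = 0.3350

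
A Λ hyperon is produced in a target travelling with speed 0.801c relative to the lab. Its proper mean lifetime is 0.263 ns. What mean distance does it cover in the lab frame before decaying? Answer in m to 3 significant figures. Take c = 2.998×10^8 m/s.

γ = 1/√(1 − 0.801²) = 1.6704
Dilated lifetime: Δt = γτ₀ = 1.6704 × 0.263 ns = 0.43931 ns
d = vΔt = 0.801c × 0.43931 ns = 2.4014×10^8 m/s × 4.3931×10^-10 s = 0.105 m

d ≈ 0.105 m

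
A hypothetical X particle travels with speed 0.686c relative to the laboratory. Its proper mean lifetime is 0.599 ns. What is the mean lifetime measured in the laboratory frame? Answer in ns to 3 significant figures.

Δt ≈ 0.823 ns

γ = 1/√(1 − 0.686²) = 1.3744
Time dilation: Δt = γτ₀ = 1.3744 × 0.599 ns = 0.823 ns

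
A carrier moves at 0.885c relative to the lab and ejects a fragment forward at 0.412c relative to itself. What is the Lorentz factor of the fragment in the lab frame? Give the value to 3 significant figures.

γ ≈ 3.22

u_lab = (0.412 + 0.885)/(1 + 0.412×0.885) = 1.297/1.36462 = 0.950448
γ = 1/√(1 − 0.950448²) = 3.22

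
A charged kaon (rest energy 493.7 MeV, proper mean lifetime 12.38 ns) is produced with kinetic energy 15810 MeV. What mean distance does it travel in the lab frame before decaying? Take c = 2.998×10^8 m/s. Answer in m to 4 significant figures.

d ≈ 122.5 m

γ = 1 + K/(m₀c²) = 1 + 15810/493.7 = 33.0235
β = √(1 − 1/γ²) = 0.999541
Dilated lifetime: γτ₀ = 33.0235 × 12.38 ns = 408.831 ns
d = βc·γτ₀ = 0.999541 × (2.998×10^8 m/s) × 4.08831×10^-7 s = 122.5 m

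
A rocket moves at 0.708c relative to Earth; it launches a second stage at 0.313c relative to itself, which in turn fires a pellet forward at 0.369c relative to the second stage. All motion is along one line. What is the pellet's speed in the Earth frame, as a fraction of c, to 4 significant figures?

u ≈ 0.9208c

Compose boost 2: (0.313 + 0.708)/(1 + 0.313×0.708) = 1.021/1.22160 = 0.835786
Compose boost 3: (0.369 + 0.835786)/(1 + 0.369×0.835786) = 1.20479/1.30841 = 0.9208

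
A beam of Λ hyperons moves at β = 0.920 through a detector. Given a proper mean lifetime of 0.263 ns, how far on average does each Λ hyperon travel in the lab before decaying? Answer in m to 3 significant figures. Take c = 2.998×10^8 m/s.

d ≈ 0.185 m

γ = 1/√(1 − 0.920²) = 2.5516
Dilated lifetime: Δt = γτ₀ = 2.5516 × 0.263 ns = 0.67106 ns
d = vΔt = 0.920c × 0.67106 ns = 2.7582×10^8 m/s × 6.7106×10^-10 s = 0.185 m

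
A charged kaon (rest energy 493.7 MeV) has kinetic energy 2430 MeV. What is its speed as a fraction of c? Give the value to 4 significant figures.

β ≈ 0.9856

γ = 1 + K/(m₀c²) = 1 + 2430/493.7 = 5.92202
β = √(1 − 1/γ²) = 0.9856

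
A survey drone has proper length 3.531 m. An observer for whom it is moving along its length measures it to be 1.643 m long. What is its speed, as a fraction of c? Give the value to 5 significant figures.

β ≈ 0.88515

γ = L₀/L = 3.531/1.643 = 2.149117
β = √(1 − 1/γ²) = 0.88515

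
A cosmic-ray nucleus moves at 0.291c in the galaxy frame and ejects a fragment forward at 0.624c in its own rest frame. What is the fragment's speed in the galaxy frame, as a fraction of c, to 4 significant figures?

u ≈ 0.7744c

Compose boost 2: (0.624 + 0.291)/(1 + 0.624×0.291) = 0.9150/1.18158 = 0.7744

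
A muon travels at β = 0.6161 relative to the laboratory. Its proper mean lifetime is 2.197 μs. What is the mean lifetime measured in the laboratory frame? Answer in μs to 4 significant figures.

γ = 1/√(1 − 0.6161²) = 1.26957
Time dilation: Δt = γτ₀ = 1.26957 × 2.197 μs = 2.789 μs

Δt ≈ 2.789 μs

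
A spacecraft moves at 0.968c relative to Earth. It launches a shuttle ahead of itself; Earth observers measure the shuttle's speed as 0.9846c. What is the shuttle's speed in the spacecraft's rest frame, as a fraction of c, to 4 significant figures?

u' ≈ 0.3539c

Inverse velocity addition: u' = (u − v)/(1 − uv/c²)
= (0.9846 − 0.968)/(1 − 0.9846×0.968) = 0.01660/0.0469072 = 0.3539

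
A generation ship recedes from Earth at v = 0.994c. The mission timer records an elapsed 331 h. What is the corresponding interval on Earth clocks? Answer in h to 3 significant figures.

γ = 1/√(1 − 0.994²) = 9.1424
Time dilation: Δt = γτ₀ = 9.1424 × 331 h = 3030 h

Δt ≈ 3030 h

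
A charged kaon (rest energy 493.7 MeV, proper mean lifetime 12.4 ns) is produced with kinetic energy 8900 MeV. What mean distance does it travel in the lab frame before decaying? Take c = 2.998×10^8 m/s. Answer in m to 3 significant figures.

d ≈ 70.6 m

γ = 1 + K/(m₀c²) = 1 + 8900/493.7 = 19.027
β = √(1 − 1/γ²) = 0.99862
Dilated lifetime: γτ₀ = 19.027 × 12.4 ns = 235.94 ns
d = βc·γτ₀ = 0.99862 × (2.998×10^8 m/s) × 2.3594×10^-7 s = 70.6 m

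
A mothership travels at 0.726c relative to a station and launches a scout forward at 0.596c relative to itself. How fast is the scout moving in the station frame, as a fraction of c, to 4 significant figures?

u ≈ 0.9227c

Compose boost 2: (0.596 + 0.726)/(1 + 0.596×0.726) = 1.322/1.43270 = 0.9227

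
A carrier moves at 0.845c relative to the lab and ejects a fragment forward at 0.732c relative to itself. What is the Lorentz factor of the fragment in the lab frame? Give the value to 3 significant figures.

γ ≈ 4.44

u_lab = (0.732 + 0.845)/(1 + 0.732×0.845) = 1.577/1.61854 = 0.974335
γ = 1/√(1 − 0.974335²) = 4.44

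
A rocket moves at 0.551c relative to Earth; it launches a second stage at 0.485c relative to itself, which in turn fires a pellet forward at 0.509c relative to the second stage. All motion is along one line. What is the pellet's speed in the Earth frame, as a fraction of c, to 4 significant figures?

Compose boost 2: (0.485 + 0.551)/(1 + 0.485×0.551) = 1.036/1.26723 = 0.817528
Compose boost 3: (0.509 + 0.817528)/(1 + 0.509×0.817528) = 1.32653/1.41612 = 0.9367

u ≈ 0.9367c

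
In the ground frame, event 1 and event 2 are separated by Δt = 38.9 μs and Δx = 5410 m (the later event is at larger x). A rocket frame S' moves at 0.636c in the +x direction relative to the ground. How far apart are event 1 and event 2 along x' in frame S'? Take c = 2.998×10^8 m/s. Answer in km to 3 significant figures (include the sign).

Δx' ≈ -2.60 km

γ = 1/√(1 − 0.636²) = 1.2959
Δx' = γ(Δx − vΔt) = 1.2959 × (5410 m − 0.636×(2.998×10^8 m/s)×38.9×10^-6 s)
= 1.2959 × (-2007.2 m) = -2.60 km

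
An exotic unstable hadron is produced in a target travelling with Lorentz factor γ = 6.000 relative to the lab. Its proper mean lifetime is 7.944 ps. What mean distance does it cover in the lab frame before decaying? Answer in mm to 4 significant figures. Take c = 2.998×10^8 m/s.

d ≈ 14.09 mm

β = √(1 − 1/γ²) = √(1 − 1/6.000²) = 0.986013
Dilated lifetime: Δt = γτ₀ = 6.000 × 7.944 ps = 47.6640 ps
d = vΔt = 0.986013c × 47.6640 ps = 2.95607×10^8 m/s × 4.76640×10^-11 s = 14.09 mm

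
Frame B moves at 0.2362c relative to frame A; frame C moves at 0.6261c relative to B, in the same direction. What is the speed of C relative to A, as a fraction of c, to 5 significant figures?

u ≈ 0.75121c

Compose boost 2: (0.6261 + 0.2362)/(1 + 0.6261×0.2362) = 0.86230/1.147885 = 0.75121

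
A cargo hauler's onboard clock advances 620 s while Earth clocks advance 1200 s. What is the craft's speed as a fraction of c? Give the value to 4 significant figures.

γ = Δt/τ₀ = 1200/620 = 1.93548
β = √(1 − 1/γ²) = √(1 − 1/1.93548²) = 0.8562

β ≈ 0.8562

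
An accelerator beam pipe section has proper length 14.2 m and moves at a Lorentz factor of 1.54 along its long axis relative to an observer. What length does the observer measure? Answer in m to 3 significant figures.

L ≈ 9.22 m

γ = 1.54 (given)
Length contraction: L = L₀/γ = 14.2/1.54 = 9.22 m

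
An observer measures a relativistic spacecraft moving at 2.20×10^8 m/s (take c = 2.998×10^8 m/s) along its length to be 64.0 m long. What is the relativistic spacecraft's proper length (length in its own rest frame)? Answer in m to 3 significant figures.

β = v/c = 2.20×10^8 / 2.998×10^8 = 0.73382
γ = 1/√(1 − 0.73382²) = 1.4720
L₀ = γL = 1.4720 × 64.0 = 94.2 m

L₀ ≈ 94.2 m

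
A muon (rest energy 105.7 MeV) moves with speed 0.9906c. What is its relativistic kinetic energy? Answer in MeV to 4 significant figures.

γ = 1/√(1 − 0.9906²) = 7.31045
K = (γ − 1)m₀c² = (7.31045 − 1) × 105.7 MeV = 6.31045 × 105.7 MeV = 667.0 MeV

K ≈ 667.0 MeV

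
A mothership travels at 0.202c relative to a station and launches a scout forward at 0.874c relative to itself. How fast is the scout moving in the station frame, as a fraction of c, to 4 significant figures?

u ≈ 0.9145c

Compose boost 2: (0.874 + 0.202)/(1 + 0.874×0.202) = 1.076/1.17655 = 0.9145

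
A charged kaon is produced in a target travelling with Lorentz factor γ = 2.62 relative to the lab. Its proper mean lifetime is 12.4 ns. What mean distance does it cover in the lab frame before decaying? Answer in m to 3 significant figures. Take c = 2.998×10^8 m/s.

d ≈ 9.00 m

β = √(1 − 1/γ²) = √(1 − 1/2.62²) = 0.92429
Dilated lifetime: Δt = γτ₀ = 2.62 × 12.4 ns = 32.488 ns
d = vΔt = 0.92429c × 32.488 ns = 2.7710×10^8 m/s × 3.2488×10^-8 s = 9.00 m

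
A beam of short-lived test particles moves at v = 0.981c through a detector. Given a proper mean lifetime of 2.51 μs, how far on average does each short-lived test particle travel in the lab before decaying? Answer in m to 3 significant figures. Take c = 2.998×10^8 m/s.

d ≈ 3810 m

γ = 1/√(1 − 0.981²) = 5.1544
Dilated lifetime: Δt = γτ₀ = 5.1544 × 2.51 μs = 12.938 μs
d = vΔt = 0.981c × 12.938 μs = 2.9410×10^8 m/s × 1.2938×10^-5 s = 3810 m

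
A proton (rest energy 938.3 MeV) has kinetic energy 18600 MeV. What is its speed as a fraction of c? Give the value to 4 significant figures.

β ≈ 0.9988

γ = 1 + K/(m₀c²) = 1 + 18600/938.3 = 20.8231
β = √(1 − 1/γ²) = 0.9988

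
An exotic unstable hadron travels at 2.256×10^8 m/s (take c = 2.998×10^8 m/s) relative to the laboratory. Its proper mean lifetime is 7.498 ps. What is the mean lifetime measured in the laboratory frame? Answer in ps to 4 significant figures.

β = v/c = 2.256×10^8 / 2.998×10^8 = 0.752502
γ = 1/√(1 − 0.752502²) = 1.51839
Time dilation: Δt = γτ₀ = 1.51839 × 7.498 ps = 11.38 ps

Δt ≈ 11.38 ps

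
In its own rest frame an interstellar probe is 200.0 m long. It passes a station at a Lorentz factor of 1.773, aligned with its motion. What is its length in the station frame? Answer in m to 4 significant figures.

L ≈ 112.8 m

γ = 1.773 (given)
Length contraction: L = L₀/γ = 200.0/1.773 = 112.8 m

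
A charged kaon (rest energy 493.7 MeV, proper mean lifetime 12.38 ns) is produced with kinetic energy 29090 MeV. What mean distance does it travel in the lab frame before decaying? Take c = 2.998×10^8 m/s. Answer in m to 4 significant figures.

γ = 1 + K/(m₀c²) = 1 + 29090/493.7 = 59.9224
β = √(1 − 1/γ²) = 0.999861
Dilated lifetime: γτ₀ = 59.9224 × 12.38 ns = 741.840 ns
d = βc·γτ₀ = 0.999861 × (2.998×10^8 m/s) × 7.41840×10^-7 s = 222.4 m

d ≈ 222.4 m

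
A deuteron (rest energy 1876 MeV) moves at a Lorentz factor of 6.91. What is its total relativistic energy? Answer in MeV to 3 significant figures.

E ≈ 13000 MeV

γ = 6.91 (given)
E = γm₀c² = 6.91 × 1876 MeV = 13000 MeV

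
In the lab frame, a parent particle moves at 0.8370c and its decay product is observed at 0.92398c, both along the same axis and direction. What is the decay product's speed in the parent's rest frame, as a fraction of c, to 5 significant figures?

Inverse velocity addition: u' = (u − v)/(1 − uv/c²)
= (0.92398 − 0.8370)/(1 − 0.92398×0.8370) = 0.086980/0.2266287 = 0.38380

u' ≈ 0.38380c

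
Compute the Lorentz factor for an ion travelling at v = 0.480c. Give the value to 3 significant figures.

γ = 1/√(1 − β²) = 1/√(1 − 0.480²) = 1/√(0.76960) = 1.14

γ ≈ 1.14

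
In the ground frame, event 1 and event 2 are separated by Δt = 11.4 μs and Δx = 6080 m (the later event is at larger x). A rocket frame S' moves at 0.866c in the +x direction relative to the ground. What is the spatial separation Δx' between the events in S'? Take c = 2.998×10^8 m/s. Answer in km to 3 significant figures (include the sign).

Δx' ≈ 6.24 km

γ = 1/√(1 − 0.866²) = 1.9998
Δx' = γ(Δx − vΔt) = 1.9998 × (6080 m − 0.866×(2.998×10^8 m/s)×11.4×10^-6 s)
= 1.9998 × (3120.3 m) = 6.24 km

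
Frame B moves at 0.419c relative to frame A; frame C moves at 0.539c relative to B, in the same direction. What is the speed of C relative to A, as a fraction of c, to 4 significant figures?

Compose boost 2: (0.539 + 0.419)/(1 + 0.539×0.419) = 0.9580/1.22584 = 0.7815

u ≈ 0.7815c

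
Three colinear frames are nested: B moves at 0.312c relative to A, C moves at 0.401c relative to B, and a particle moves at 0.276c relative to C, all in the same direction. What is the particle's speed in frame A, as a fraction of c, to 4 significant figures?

u ≈ 0.7743c

Compose boost 2: (0.401 + 0.312)/(1 + 0.401×0.312) = 0.7130/1.12511 = 0.633715
Compose boost 3: (0.276 + 0.633715)/(1 + 0.276×0.633715) = 0.909715/1.17491 = 0.7743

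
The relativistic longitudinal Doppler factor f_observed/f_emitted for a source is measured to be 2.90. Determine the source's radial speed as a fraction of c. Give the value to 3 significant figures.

f_obs/f_src = √((1+β)/(1−β)) = 2.90  ⇒  (1+β)/(1−β) = 8.4100
β = |1 − D²|/(1 + D²) = |1 − 8.4100|/(1 + 8.4100) = 0.787

β ≈ 0.787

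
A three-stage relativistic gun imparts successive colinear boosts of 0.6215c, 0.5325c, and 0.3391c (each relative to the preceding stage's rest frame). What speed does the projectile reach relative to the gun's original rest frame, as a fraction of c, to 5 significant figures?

u ≈ 0.93210c

Compose boost 2: (0.5325 + 0.6215)/(1 + 0.5325×0.6215) = 1.1540/1.330949 = 0.8670507
Compose boost 3: (0.3391 + 0.8670507)/(1 + 0.3391×0.8670507) = 1.206151/1.294017 = 0.93210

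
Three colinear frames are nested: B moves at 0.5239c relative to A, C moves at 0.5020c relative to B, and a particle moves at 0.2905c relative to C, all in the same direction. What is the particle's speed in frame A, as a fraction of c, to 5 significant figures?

u ≈ 0.89224c

Compose boost 2: (0.5020 + 0.5239)/(1 + 0.5020×0.5239) = 1.0259/1.262998 = 0.8122738
Compose boost 3: (0.2905 + 0.8122738)/(1 + 0.2905×0.8122738) = 1.102774/1.235966 = 0.89224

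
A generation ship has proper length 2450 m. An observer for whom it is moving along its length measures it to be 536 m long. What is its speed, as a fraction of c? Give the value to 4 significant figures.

γ = L₀/L = 2450/536 = 4.57090
β = √(1 − 1/γ²) = 0.9758

β ≈ 0.9758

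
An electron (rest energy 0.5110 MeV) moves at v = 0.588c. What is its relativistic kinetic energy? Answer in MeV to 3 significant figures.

K ≈ 0.121 MeV

γ = 1/√(1 − 0.588²) = 1.2363
K = (γ − 1)m₀c² = (1.2363 − 1) × 0.5110 MeV = 0.23631 × 0.5110 MeV = 0.121 MeV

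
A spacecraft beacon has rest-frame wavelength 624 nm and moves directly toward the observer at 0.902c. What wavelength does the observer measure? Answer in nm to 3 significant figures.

λ_obs ≈ 142 nm

Relativistic Doppler: λ_obs = λ_src √((1−β)/(1+β))
= 624 × √(0.098000/1.9020) = 624 × 0.22699 = 142 nm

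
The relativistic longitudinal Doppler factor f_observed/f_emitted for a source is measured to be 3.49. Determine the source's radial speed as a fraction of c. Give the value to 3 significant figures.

f_obs/f_src = √((1+β)/(1−β)) = 3.49  ⇒  (1+β)/(1−β) = 12.180
β = |1 − D²|/(1 + D²) = |1 − 12.180|/(1 + 12.180) = 0.848

β ≈ 0.848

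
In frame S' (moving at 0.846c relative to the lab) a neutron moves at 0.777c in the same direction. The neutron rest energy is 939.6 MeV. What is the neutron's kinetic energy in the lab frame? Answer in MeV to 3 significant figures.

u_lab = (0.777 + 0.846)/(1 + 0.777×0.846) = 0.979279
γ = 1/√(1 − 0.979279²) = 4.9379
K = (γ − 1)m₀c² = (4.9379 − 1) × 939.6 = 3.9379 × 939.6 = 3700 MeV

K ≈ 3700 MeV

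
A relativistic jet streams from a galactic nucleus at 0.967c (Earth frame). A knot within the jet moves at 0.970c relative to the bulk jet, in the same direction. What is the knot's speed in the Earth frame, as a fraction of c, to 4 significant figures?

Relativistic velocity addition: u = (u' + v)/(1 + u'v/c²)
= (0.970 + 0.967)/(1 + 0.970×0.967) = 1.937/1.93799 = 0.9995

u ≈ 0.9995c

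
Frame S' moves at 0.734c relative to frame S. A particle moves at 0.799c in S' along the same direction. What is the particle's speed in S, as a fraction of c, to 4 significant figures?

Relativistic velocity addition: u = (u' + v)/(1 + u'v/c²)
= (0.799 + 0.734)/(1 + 0.799×0.734) = 1.533/1.58647 = 0.9663

u ≈ 0.9663c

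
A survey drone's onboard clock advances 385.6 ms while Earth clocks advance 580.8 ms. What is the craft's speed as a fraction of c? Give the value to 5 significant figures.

γ = Δt/τ₀ = 580.8/385.6 = 1.506224
β = √(1 − 1/γ²) = √(1 − 1/1.506224²) = 0.74781

β ≈ 0.74781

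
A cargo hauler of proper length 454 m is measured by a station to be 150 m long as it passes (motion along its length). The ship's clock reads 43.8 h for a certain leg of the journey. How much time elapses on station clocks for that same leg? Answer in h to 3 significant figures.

Δt ≈ 133 h

Length contraction ⇒ γ = L₀/L = 454/150 = 3.0267
Time dilation: Δt = γτ₀ = 3.0267 × 43.8 h = 133 h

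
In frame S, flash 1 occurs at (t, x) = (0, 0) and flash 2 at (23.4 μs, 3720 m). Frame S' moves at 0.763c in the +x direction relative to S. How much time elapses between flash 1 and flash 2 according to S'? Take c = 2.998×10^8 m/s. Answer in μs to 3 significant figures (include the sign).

γ = 1/√(1 − 0.763²) = 1.5470
Δt' = γ(Δt − vΔx/c²) = 1.5470 × (23.4 μs − 0.763×3720 m / (2.998×10^8 m/s))
= 1.5470 × (13.932 μs) = 21.6 μs

Δt' ≈ 21.6 μs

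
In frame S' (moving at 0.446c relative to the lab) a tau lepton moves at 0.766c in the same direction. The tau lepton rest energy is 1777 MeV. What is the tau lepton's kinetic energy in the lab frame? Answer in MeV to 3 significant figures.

u_lab = (0.766 + 0.446)/(1 + 0.766×0.446) = 0.903375
γ = 1/√(1 − 0.903375²) = 2.3318
K = (γ − 1)m₀c² = (2.3318 − 1) × 1777 = 1.3318 × 1777 = 2370 MeV

K ≈ 2370 MeV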